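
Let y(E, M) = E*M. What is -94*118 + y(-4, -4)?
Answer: -11076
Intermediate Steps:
-94*118 + y(-4, -4) = -94*118 - 4*(-4) = -11092 + 16 = -11076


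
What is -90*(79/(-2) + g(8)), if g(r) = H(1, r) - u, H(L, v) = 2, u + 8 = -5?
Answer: 2205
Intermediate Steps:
u = -13 (u = -8 - 5 = -13)
g(r) = 15 (g(r) = 2 - 1*(-13) = 2 + 13 = 15)
-90*(79/(-2) + g(8)) = -90*(79/(-2) + 15) = -90*(79*(-1/2) + 15) = -90*(-79/2 + 15) = -90*(-49/2) = 2205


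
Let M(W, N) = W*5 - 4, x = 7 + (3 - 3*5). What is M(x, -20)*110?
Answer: -3190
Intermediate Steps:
x = -5 (x = 7 + (3 - 15) = 7 - 12 = -5)
M(W, N) = -4 + 5*W (M(W, N) = 5*W - 4 = -4 + 5*W)
M(x, -20)*110 = (-4 + 5*(-5))*110 = (-4 - 25)*110 = -29*110 = -3190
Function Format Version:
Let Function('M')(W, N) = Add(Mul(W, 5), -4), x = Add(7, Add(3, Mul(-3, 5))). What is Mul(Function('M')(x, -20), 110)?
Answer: -3190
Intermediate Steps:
x = -5 (x = Add(7, Add(3, -15)) = Add(7, -12) = -5)
Function('M')(W, N) = Add(-4, Mul(5, W)) (Function('M')(W, N) = Add(Mul(5, W), -4) = Add(-4, Mul(5, W)))
Mul(Function('M')(x, -20), 110) = Mul(Add(-4, Mul(5, -5)), 110) = Mul(Add(-4, -25), 110) = Mul(-29, 110) = -3190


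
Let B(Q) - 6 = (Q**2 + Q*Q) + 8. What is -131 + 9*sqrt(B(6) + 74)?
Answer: -131 + 36*sqrt(10) ≈ -17.158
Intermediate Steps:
B(Q) = 14 + 2*Q**2 (B(Q) = 6 + ((Q**2 + Q*Q) + 8) = 6 + ((Q**2 + Q**2) + 8) = 6 + (2*Q**2 + 8) = 6 + (8 + 2*Q**2) = 14 + 2*Q**2)
-131 + 9*sqrt(B(6) + 74) = -131 + 9*sqrt((14 + 2*6**2) + 74) = -131 + 9*sqrt((14 + 2*36) + 74) = -131 + 9*sqrt((14 + 72) + 74) = -131 + 9*sqrt(86 + 74) = -131 + 9*sqrt(160) = -131 + 9*(4*sqrt(10)) = -131 + 36*sqrt(10)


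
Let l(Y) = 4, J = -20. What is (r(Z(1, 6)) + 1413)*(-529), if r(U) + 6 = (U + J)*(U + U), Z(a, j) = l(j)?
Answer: -676591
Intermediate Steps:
Z(a, j) = 4
r(U) = -6 + 2*U*(-20 + U) (r(U) = -6 + (U - 20)*(U + U) = -6 + (-20 + U)*(2*U) = -6 + 2*U*(-20 + U))
(r(Z(1, 6)) + 1413)*(-529) = ((-6 - 40*4 + 2*4**2) + 1413)*(-529) = ((-6 - 160 + 2*16) + 1413)*(-529) = ((-6 - 160 + 32) + 1413)*(-529) = (-134 + 1413)*(-529) = 1279*(-529) = -676591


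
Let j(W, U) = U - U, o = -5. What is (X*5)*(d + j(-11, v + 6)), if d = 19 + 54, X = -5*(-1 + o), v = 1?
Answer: 10950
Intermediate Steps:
j(W, U) = 0
X = 30 (X = -5*(-1 - 5) = -5*(-6) = 30)
d = 73
(X*5)*(d + j(-11, v + 6)) = (30*5)*(73 + 0) = 150*73 = 10950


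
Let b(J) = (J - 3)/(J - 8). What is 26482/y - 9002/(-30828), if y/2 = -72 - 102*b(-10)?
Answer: -87189055/962274 ≈ -90.607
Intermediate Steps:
b(J) = (-3 + J)/(-8 + J)
y = -874/3 (y = 2*(-72 - 102*(-3 - 10)/(-8 - 10)) = 2*(-72 - 102*(-13)/(-18)) = 2*(-72 - (-17)*(-13)/3) = 2*(-72 - 102*13/18) = 2*(-72 - 221/3) = 2*(-437/3) = -874/3 ≈ -291.33)
26482/y - 9002/(-30828) = 26482/(-874/3) - 9002/(-30828) = 26482*(-3/874) - 9002*(-1/30828) = -39723/437 + 643/2202 = -87189055/962274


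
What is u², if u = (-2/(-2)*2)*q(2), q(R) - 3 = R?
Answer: 100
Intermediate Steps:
q(R) = 3 + R
u = 10 (u = (-2/(-2)*2)*(3 + 2) = (-2*(-½)*2)*5 = (1*2)*5 = 2*5 = 10)
u² = 10² = 100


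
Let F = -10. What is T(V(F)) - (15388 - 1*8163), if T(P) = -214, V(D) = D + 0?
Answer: -7439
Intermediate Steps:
V(D) = D
T(V(F)) - (15388 - 1*8163) = -214 - (15388 - 1*8163) = -214 - (15388 - 8163) = -214 - 1*7225 = -214 - 7225 = -7439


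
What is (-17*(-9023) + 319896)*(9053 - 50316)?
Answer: -19529241481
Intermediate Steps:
(-17*(-9023) + 319896)*(9053 - 50316) = (153391 + 319896)*(-41263) = 473287*(-41263) = -19529241481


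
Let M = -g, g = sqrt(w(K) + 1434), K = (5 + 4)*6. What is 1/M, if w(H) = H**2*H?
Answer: -sqrt(158898)/158898 ≈ -0.0025087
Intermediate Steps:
K = 54 (K = 9*6 = 54)
w(H) = H**3
g = sqrt(158898) (g = sqrt(54**3 + 1434) = sqrt(157464 + 1434) = sqrt(158898) ≈ 398.62)
M = -sqrt(158898) ≈ -398.62
1/M = 1/(-sqrt(158898)) = -sqrt(158898)/158898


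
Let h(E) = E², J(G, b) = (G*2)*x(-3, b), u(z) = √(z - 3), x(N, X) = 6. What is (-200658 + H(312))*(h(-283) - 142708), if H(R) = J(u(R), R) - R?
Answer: 12584540430 - 751428*√309 ≈ 1.2571e+10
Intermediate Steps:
u(z) = √(-3 + z)
J(G, b) = 12*G (J(G, b) = (G*2)*6 = (2*G)*6 = 12*G)
H(R) = -R + 12*√(-3 + R) (H(R) = 12*√(-3 + R) - R = -R + 12*√(-3 + R))
(-200658 + H(312))*(h(-283) - 142708) = (-200658 + (-1*312 + 12*√(-3 + 312)))*((-283)² - 142708) = (-200658 + (-312 + 12*√309))*(80089 - 142708) = (-200970 + 12*√309)*(-62619) = 12584540430 - 751428*√309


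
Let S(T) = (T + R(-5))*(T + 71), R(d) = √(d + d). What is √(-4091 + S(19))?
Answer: √(-2381 + 90*I*√10) ≈ 2.9111 + 48.882*I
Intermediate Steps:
R(d) = √2*√d (R(d) = √(2*d) = √2*√d)
S(T) = (71 + T)*(T + I*√10) (S(T) = (T + √2*√(-5))*(T + 71) = (T + √2*(I*√5))*(71 + T) = (T + I*√10)*(71 + T) = (71 + T)*(T + I*√10))
√(-4091 + S(19)) = √(-4091 + (19² + 71*19 + 71*I*√10 + I*19*√10)) = √(-4091 + (361 + 1349 + 71*I*√10 + 19*I*√10)) = √(-4091 + (1710 + 90*I*√10)) = √(-2381 + 90*I*√10)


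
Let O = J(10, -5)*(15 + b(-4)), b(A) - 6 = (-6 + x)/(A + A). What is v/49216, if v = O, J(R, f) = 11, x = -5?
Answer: 1969/393728 ≈ 0.0050009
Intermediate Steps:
b(A) = 6 - 11/(2*A) (b(A) = 6 + (-6 - 5)/(A + A) = 6 - 11*1/(2*A) = 6 - 11/(2*A))
O = 1969/8 (O = 11*(15 + (6 - 11/2/(-4))) = 11*(15 + (6 - 11/2*(-¼))) = 11*(15 + (6 + 11/8)) = 11*(15 + 59/8) = 11*(179/8) = 1969/8 ≈ 246.13)
v = 1969/8 ≈ 246.13
v/49216 = (1969/8)/49216 = (1969/8)*(1/49216) = 1969/393728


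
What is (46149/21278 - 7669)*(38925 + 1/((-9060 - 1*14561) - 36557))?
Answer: -382131706469030617/1280467484 ≈ -2.9843e+8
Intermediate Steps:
(46149/21278 - 7669)*(38925 + 1/((-9060 - 1*14561) - 36557)) = (46149*(1/21278) - 7669)*(38925 + 1/((-9060 - 14561) - 36557)) = (46149/21278 - 7669)*(38925 + 1/(-23621 - 36557)) = -163134833*(38925 + 1/(-60178))/21278 = -163134833*(38925 - 1/60178)/21278 = -163134833/21278*2342428649/60178 = -382131706469030617/1280467484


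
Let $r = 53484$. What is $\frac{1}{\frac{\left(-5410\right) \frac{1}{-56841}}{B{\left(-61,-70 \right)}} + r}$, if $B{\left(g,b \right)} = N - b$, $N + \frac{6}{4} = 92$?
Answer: $\frac{18245961}{975866988944} \approx 1.8697 \cdot 10^{-5}$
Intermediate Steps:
$N = \frac{181}{2}$ ($N = - \frac{3}{2} + 92 = \frac{181}{2} \approx 90.5$)
$B{\left(g,b \right)} = \frac{181}{2} - b$
$\frac{1}{\frac{\left(-5410\right) \frac{1}{-56841}}{B{\left(-61,-70 \right)}} + r} = \frac{1}{\frac{\left(-5410\right) \frac{1}{-56841}}{\frac{181}{2} - -70} + 53484} = \frac{1}{\frac{\left(-5410\right) \left(- \frac{1}{56841}\right)}{\frac{181}{2} + 70} + 53484} = \frac{1}{\frac{5410}{56841 \cdot \frac{321}{2}} + 53484} = \frac{1}{\frac{5410}{56841} \cdot \frac{2}{321} + 53484} = \frac{1}{\frac{10820}{18245961} + 53484} = \frac{1}{\frac{975866988944}{18245961}} = \frac{18245961}{975866988944}$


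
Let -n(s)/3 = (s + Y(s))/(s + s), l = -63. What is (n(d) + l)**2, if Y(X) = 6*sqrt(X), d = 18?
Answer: 16659/4 + 387*sqrt(2)/2 ≈ 4438.4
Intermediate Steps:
n(s) = -3*(s + 6*sqrt(s))/(2*s) (n(s) = -3*(s + 6*sqrt(s))/(s + s) = -3*(s + 6*sqrt(s))/(2*s))
(n(d) + l)**2 = ((-3/2 - 3*sqrt(2)/2) - 63)**2 = (-129/2 - 3*sqrt(2)/2)**2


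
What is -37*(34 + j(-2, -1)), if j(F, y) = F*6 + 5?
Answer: -999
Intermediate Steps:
j(F, y) = 5 + 6*F (j(F, y) = 6*F + 5 = 5 + 6*F)
-37*(34 + j(-2, -1)) = -37*(34 + (5 + 6*(-2))) = -37*(34 + (5 - 12)) = -37*(34 - 7) = -37*27 = -999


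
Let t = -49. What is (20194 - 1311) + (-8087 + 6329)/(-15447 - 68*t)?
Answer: 228769303/12115 ≈ 18883.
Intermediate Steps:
(20194 - 1311) + (-8087 + 6329)/(-15447 - 68*t) = (20194 - 1311) + (-8087 + 6329)/(-15447 - 68*(-49)) = 18883 - 1758/(-15447 + 3332) = 18883 - 1758/(-12115) = 18883 - 1758*(-1/12115) = 18883 + 1758/12115 = 228769303/12115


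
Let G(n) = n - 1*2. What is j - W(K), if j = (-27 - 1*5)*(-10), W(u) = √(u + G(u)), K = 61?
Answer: 320 - 2*√30 ≈ 309.05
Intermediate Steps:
G(n) = -2 + n (G(n) = n - 2 = -2 + n)
W(u) = √(-2 + 2*u) (W(u) = √(u + (-2 + u)) = √(-2 + 2*u))
j = 320 (j = (-27 - 5)*(-10) = -32*(-10) = 320)
j - W(K) = 320 - √(-2 + 2*61) = 320 - √(-2 + 122) = 320 - √120 = 320 - 2*√30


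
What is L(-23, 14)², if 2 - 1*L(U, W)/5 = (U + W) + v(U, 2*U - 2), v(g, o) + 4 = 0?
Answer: 5625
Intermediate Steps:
v(g, o) = -4 (v(g, o) = -4 + 0 = -4)
L(U, W) = 30 - 5*U - 5*W (L(U, W) = 10 - 5*((U + W) - 4) = 10 - 5*(-4 + U + W) = 10 + (20 - 5*U - 5*W) = 30 - 5*U - 5*W)
L(-23, 14)² = (30 - 5*(-23) - 5*14)² = (30 + 115 - 70)² = 75² = 5625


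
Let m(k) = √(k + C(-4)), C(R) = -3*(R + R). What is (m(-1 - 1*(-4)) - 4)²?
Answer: 43 - 24*√3 ≈ 1.4308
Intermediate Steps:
C(R) = -6*R
m(k) = √(24 + k) (m(k) = √(k - 6*(-4)) = √(k + 24) = √(24 + k))
(m(-1 - 1*(-4)) - 4)² = (√(24 + (-1 - 1*(-4))) - 4)² = (√(24 + (-1 + 4)) - 4)² = (√(24 + 3) - 4)² = (√27 - 4)² = (3*√3 - 4)² = (-4 + 3*√3)²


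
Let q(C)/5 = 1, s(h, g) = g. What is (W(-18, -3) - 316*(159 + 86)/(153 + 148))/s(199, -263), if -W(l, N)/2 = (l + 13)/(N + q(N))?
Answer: 10845/11309 ≈ 0.95897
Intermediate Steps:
q(C) = 5 (q(C) = 5*1 = 5)
W(l, N) = -2*(13 + l)/(5 + N) (W(l, N) = -2*(l + 13)/(N + 5) = -2*(13 + l)/(5 + N))
(W(-18, -3) - 316*(159 + 86)/(153 + 148))/s(199, -263) = (2*(-13 - 1*(-18))/(5 - 3) - 316*(159 + 86)/(153 + 148))/(-263) = (2*(-13 + 18)/2 - 77420/301)*(-1/263) = (2*(1/2)*5 - 77420/301)*(-1/263) = (5 - 316*35/43)*(-1/263) = (5 - 11060/43)*(-1/263) = -10845/43*(-1/263) = 10845/11309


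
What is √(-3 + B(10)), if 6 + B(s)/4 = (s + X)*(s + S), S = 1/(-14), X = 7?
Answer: √31759/7 ≈ 25.459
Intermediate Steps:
S = -1/14 ≈ -0.071429
B(s) = -24 + 4*(7 + s)*(-1/14 + s) (B(s) = -24 + 4*((s + 7)*(s - 1/14)) = -24 + 4*((7 + s)*(-1/14 + s)) = -24 + 4*(7 + s)*(-1/14 + s))
√(-3 + B(10)) = √(-3 + (-26 + 4*10² + (194/7)*10)) = √(-3 + (-26 + 4*100 + 1940/7)) = √(-3 + (-26 + 400 + 1940/7)) = √(-3 + 4558/7) = √(4537/7) = √31759/7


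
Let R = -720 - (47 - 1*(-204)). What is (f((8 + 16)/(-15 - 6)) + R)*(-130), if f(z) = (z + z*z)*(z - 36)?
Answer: 43567290/343 ≈ 1.2702e+5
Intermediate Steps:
R = -971 (R = -720 - (47 + 204) = -720 - 1*251 = -720 - 251 = -971)
f(z) = (-36 + z)*(z + z**2) (f(z) = (z + z**2)*(-36 + z) = (-36 + z)*(z + z**2))
(f((8 + 16)/(-15 - 6)) + R)*(-130) = (((8 + 16)/(-15 - 6))*(-36 + ((8 + 16)/(-15 - 6))**2 - 35*(8 + 16)/(-15 - 6)) - 971)*(-130) = ((24/(-21))*(-36 + (24/(-21))**2 - 840/(-21)) - 971)*(-130) = ((24*(-1/21))*(-36 + (24*(-1/21))**2 - 840*(-1)/21) - 971)*(-130) = (-8*(-36 + (-8/7)**2 - 35*(-8/7))/7 - 971)*(-130) = (-8*(-36 + 64/49 + 40)/7 - 971)*(-130) = (-8/7*260/49 - 971)*(-130) = (-2080/343 - 971)*(-130) = -335133/343*(-130) = 43567290/343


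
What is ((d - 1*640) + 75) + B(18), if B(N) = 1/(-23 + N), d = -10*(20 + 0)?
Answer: -3826/5 ≈ -765.20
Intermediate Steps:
d = -200 (d = -10*20 = -200)
((d - 1*640) + 75) + B(18) = ((-200 - 1*640) + 75) + 1/(-23 + 18) = ((-200 - 640) + 75) + 1/(-5) = (-840 + 75) - ⅕ = -765 - ⅕ = -3826/5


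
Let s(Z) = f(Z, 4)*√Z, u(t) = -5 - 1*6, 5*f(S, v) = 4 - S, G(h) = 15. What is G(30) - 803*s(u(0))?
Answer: 15 - 2409*I*√11 ≈ 15.0 - 7989.8*I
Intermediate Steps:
f(S, v) = ⅘ - S/5 (f(S, v) = (4 - S)/5 = ⅘ - S/5)
u(t) = -11 (u(t) = -5 - 6 = -11)
s(Z) = √Z*(⅘ - Z/5) (s(Z) = (⅘ - Z/5)*√Z = √Z*(⅘ - Z/5))
G(30) - 803*s(u(0)) = 15 - 803*√(-11)*(4 - 1*(-11))/5 = 15 - 803*I*√11*(4 + 11)/5 = 15 - 803*I*√11*15/5 = 15 - 2409*I*√11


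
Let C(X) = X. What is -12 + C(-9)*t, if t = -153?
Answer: 1365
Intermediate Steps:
-12 + C(-9)*t = -12 - 9*(-153) = -12 + 1377 = 1365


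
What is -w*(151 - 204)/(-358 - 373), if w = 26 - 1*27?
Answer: 53/731 ≈ 0.072503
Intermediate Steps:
w = -1 (w = 26 - 27 = -1)
-w*(151 - 204)/(-358 - 373) = -(-1)*(151 - 204)/(-358 - 373) = -(-1)*(-53/(-731)) = -(-1)*(-53*(-1/731)) = -(-1)*53/731 = -1*(-53/731) = 53/731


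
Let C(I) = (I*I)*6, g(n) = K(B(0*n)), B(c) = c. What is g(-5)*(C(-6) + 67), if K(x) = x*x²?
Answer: 0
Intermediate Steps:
K(x) = x³
g(n) = 0 (g(n) = (0*n)³ = 0³ = 0)
C(I) = 6*I² (C(I) = I²*6 = 6*I²)
g(-5)*(C(-6) + 67) = 0*(6*(-6)² + 67) = 0*(6*36 + 67) = 0*(216 + 67) = 0*283 = 0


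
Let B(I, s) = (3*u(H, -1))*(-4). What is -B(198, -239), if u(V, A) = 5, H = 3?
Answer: 60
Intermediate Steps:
B(I, s) = -60 (B(I, s) = (3*5)*(-4) = 15*(-4) = -60)
-B(198, -239) = -1*(-60) = 60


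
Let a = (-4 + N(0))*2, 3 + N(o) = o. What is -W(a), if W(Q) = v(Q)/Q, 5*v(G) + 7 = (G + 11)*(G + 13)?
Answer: -2/35 ≈ -0.057143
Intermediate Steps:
N(o) = -3 + o
v(G) = -7/5 + (11 + G)*(13 + G)/5 (v(G) = -7/5 + ((G + 11)*(G + 13))/5 = -7/5 + ((11 + G)*(13 + G))/5 = -7/5 + (11 + G)*(13 + G)/5)
a = -14 (a = (-4 + (-3 + 0))*2 = (-4 - 3)*2 = -7*2 = -14)
W(Q) = (136/5 + Q²/5 + 24*Q/5)/Q
-W(a) = -(136 + (-14)² + 24*(-14))/(5*(-14)) = -(-1)*(136 + 196 - 336)/(5*14) = -(-1)*(-4)/(5*14) = -1*2/35 = -2/35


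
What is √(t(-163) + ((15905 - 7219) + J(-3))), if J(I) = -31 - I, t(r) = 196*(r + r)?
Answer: I*√55238 ≈ 235.03*I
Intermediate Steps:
t(r) = 392*r (t(r) = 196*(2*r) = 392*r)
√(t(-163) + ((15905 - 7219) + J(-3))) = √(392*(-163) + ((15905 - 7219) + (-31 - 1*(-3)))) = √(-63896 + (8686 + (-31 + 3))) = √(-63896 + (8686 - 28)) = √(-63896 + 8658) = √(-55238) = I*√55238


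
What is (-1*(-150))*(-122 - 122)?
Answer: -36600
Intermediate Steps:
(-1*(-150))*(-122 - 122) = 150*(-244) = -36600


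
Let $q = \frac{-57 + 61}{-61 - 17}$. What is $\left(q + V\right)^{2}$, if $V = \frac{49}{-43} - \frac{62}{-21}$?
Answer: $\frac{47513449}{15311569} \approx 3.1031$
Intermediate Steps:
$V = \frac{1637}{903}$ ($V = 49 \left(- \frac{1}{43}\right) - - \frac{62}{21} = - \frac{49}{43} + \frac{62}{21} = \frac{1637}{903} \approx 1.8128$)
$q = - \frac{2}{39}$ ($q = \frac{4}{-78} = 4 \left(- \frac{1}{78}\right) = - \frac{2}{39} \approx -0.051282$)
$\left(q + V\right)^{2} = \left(- \frac{2}{39} + \frac{1637}{903}\right)^{2} = \left(\frac{6893}{3913}\right)^{2} = \frac{47513449}{15311569}$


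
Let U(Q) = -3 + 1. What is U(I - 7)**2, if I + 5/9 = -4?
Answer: 4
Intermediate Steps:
I = -41/9 (I = -5/9 - 4 = -41/9 ≈ -4.5556)
U(Q) = -2
U(I - 7)**2 = (-2)**2 = 4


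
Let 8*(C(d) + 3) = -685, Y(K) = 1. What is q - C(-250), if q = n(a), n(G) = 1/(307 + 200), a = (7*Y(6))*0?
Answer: 359471/4056 ≈ 88.627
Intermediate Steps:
a = 0 (a = (7*1)*0 = 7*0 = 0)
n(G) = 1/507
C(d) = -709/8 (C(d) = -3 + (⅛)*(-685) = -3 - 685/8 = -709/8)
q = 1/507 ≈ 0.0019724
q - C(-250) = 1/507 - 1*(-709/8) = 1/507 + 709/8 = 359471/4056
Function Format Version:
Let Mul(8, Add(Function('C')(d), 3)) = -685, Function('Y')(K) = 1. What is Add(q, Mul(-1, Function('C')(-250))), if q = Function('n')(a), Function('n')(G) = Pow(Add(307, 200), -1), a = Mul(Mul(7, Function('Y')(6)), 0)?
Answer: Rational(359471, 4056) ≈ 88.627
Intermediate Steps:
a = 0 (a = Mul(Mul(7, 1), 0) = Mul(7, 0) = 0)
Function('n')(G) = Rational(1, 507) (Function('n')(G) = Pow(507, -1) = Rational(1, 507))
Function('C')(d) = Rational(-709, 8) (Function('C')(d) = Add(-3, Mul(Rational(1, 8), -685)) = Add(-3, Rational(-685, 8)) = Rational(-709, 8))
q = Rational(1, 507) ≈ 0.0019724
Add(q, Mul(-1, Function('C')(-250))) = Add(Rational(1, 507), Mul(-1, Rational(-709, 8))) = Add(Rational(1, 507), Rational(709, 8)) = Rational(359471, 4056)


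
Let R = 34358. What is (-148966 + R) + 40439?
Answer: -74169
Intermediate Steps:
(-148966 + R) + 40439 = (-148966 + 34358) + 40439 = -114608 + 40439 = -74169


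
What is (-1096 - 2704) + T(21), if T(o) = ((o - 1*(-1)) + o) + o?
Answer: -3736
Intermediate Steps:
T(o) = 1 + 3*o (T(o) = ((o + 1) + o) + o = ((1 + o) + o) + o = (1 + 2*o) + o = 1 + 3*o)
(-1096 - 2704) + T(21) = (-1096 - 2704) + (1 + 3*21) = -3800 + (1 + 63) = -3800 + 64 = -3736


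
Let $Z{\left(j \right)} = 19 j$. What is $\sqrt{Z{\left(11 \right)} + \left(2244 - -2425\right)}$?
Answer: $3 \sqrt{542} \approx 69.843$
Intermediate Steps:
$\sqrt{Z{\left(11 \right)} + \left(2244 - -2425\right)} = \sqrt{19 \cdot 11 + \left(2244 - -2425\right)} = \sqrt{209 + \left(2244 + 2425\right)} = \sqrt{209 + 4669} = \sqrt{4878} = 3 \sqrt{542}$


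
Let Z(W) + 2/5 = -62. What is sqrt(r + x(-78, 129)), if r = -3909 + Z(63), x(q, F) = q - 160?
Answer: I*sqrt(105235)/5 ≈ 64.88*I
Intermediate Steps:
x(q, F) = -160 + q
Z(W) = -312/5 (Z(W) = -2/5 - 62 = -312/5)
r = -19857/5 (r = -3909 - 312/5 = -19857/5 ≈ -3971.4)
sqrt(r + x(-78, 129)) = sqrt(-19857/5 + (-160 - 78)) = sqrt(-19857/5 - 238) = sqrt(-21047/5) = I*sqrt(105235)/5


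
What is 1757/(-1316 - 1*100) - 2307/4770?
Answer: -647089/375240 ≈ -1.7245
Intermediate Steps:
1757/(-1316 - 1*100) - 2307/4770 = 1757/(-1316 - 100) - 2307*1/4770 = 1757/(-1416) - 769/1590 = 1757*(-1/1416) - 769/1590 = -1757/1416 - 769/1590 = -647089/375240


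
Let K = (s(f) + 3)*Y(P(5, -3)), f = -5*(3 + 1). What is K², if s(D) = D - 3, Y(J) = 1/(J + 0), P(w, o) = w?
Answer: 16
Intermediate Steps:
Y(J) = 1/J
f = -20 (f = -5*4 = -20)
s(D) = -3 + D
K = -4 (K = ((-3 - 20) + 3)/5 = (-23 + 3)*(⅕) = -20*⅕ = -4)
K² = (-4)² = 16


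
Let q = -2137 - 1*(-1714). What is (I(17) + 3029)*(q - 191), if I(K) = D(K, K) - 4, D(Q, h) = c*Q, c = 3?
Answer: -1888664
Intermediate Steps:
D(Q, h) = 3*Q
I(K) = -4 + 3*K (I(K) = 3*K - 4 = -4 + 3*K)
q = -423 (q = -2137 + 1714 = -423)
(I(17) + 3029)*(q - 191) = ((-4 + 3*17) + 3029)*(-423 - 191) = ((-4 + 51) + 3029)*(-614) = (47 + 3029)*(-614) = 3076*(-614) = -1888664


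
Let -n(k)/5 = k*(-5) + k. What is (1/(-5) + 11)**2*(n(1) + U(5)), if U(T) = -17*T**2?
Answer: -236196/5 ≈ -47239.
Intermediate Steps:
n(k) = 20*k (n(k) = -5*(k*(-5) + k) = -5*(-5*k + k) = -(-20)*k = 20*k)
(1/(-5) + 11)**2*(n(1) + U(5)) = (1/(-5) + 11)**2*(20*1 - 17*5**2) = (-1/5 + 11)**2*(20 - 17*25) = (54/5)**2*(20 - 425) = (2916/25)*(-405) = -236196/5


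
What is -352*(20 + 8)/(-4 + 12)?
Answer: -1232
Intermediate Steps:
-352*(20 + 8)/(-4 + 12) = -9856/8 = -352*7/2 = -1232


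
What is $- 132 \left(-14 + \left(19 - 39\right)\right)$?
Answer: $4488$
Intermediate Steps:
$- 132 \left(-14 + \left(19 - 39\right)\right) = - 132 \left(-14 - 20\right) = \left(-132\right) \left(-34\right) = 4488$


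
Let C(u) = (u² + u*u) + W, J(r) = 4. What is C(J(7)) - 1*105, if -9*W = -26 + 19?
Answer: -650/9 ≈ -72.222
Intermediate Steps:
W = 7/9 (W = -(-26 + 19)/9 = -⅑*(-7) = 7/9 ≈ 0.77778)
C(u) = 7/9 + 2*u² (C(u) = (u² + u*u) + 7/9 = (u² + u²) + 7/9 = 2*u² + 7/9 = 7/9 + 2*u²)
C(J(7)) - 1*105 = (7/9 + 2*4²) - 1*105 = (7/9 + 2*16) - 105 = (7/9 + 32) - 105 = 295/9 - 105 = -650/9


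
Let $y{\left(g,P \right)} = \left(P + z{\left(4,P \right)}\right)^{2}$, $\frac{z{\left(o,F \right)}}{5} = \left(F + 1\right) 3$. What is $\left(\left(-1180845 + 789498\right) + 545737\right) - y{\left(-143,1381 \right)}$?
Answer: $-488741931$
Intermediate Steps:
$z{\left(o,F \right)} = 15 + 15 F$ ($z{\left(o,F \right)} = 5 \left(F + 1\right) 3 = 5 \left(1 + F\right) 3 = 5 \left(3 + 3 F\right) = 15 + 15 F$)
$y{\left(g,P \right)} = \left(15 + 16 P\right)^{2}$ ($y{\left(g,P \right)} = \left(P + \left(15 + 15 P\right)\right)^{2} = \left(15 + 16 P\right)^{2}$)
$\left(\left(-1180845 + 789498\right) + 545737\right) - y{\left(-143,1381 \right)} = \left(\left(-1180845 + 789498\right) + 545737\right) - \left(15 + 16 \cdot 1381\right)^{2} = \left(-391347 + 545737\right) - \left(15 + 22096\right)^{2} = 154390 - 22111^{2} = 154390 - 488896321 = -488741931$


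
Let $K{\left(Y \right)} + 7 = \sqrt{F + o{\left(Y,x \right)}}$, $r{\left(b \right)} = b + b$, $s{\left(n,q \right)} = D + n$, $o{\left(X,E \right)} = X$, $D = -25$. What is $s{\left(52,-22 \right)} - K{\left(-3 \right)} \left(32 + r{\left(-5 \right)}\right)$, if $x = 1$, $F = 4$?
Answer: $159$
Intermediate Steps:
$s{\left(n,q \right)} = -25 + n$
$r{\left(b \right)} = 2 b$
$K{\left(Y \right)} = -7 + \sqrt{4 + Y}$
$s{\left(52,-22 \right)} - K{\left(-3 \right)} \left(32 + r{\left(-5 \right)}\right) = \left(-25 + 52\right) - \left(-7 + \sqrt{4 - 3}\right) \left(32 + 2 \left(-5\right)\right) = 27 - \left(-7 + \sqrt{1}\right) \left(32 - 10\right) = 27 - \left(-7 + 1\right) 22 = 27 - \left(-6\right) 22 = 27 - -132 = 27 + 132 = 159$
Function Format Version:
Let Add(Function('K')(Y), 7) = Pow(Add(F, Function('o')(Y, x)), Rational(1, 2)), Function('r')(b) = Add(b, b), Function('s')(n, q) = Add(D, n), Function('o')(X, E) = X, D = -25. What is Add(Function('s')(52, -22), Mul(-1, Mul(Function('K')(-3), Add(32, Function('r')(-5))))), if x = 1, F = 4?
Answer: 159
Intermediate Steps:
Function('s')(n, q) = Add(-25, n)
Function('r')(b) = Mul(2, b)
Function('K')(Y) = Add(-7, Pow(Add(4, Y), Rational(1, 2)))
Add(Function('s')(52, -22), Mul(-1, Mul(Function('K')(-3), Add(32, Function('r')(-5))))) = Add(Add(-25, 52), Mul(-1, Mul(Add(-7, Pow(Add(4, -3), Rational(1, 2))), Add(32, Mul(2, -5))))) = Add(27, Mul(-1, Mul(Add(-7, Pow(1, Rational(1, 2))), Add(32, -10)))) = Add(27, Mul(-1, Mul(Add(-7, 1), 22))) = Add(27, Mul(-1, Mul(-6, 22))) = Add(27, Mul(-1, -132)) = Add(27, 132) = 159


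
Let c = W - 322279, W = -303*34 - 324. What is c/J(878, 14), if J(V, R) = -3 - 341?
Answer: 332905/344 ≈ 967.75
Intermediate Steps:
J(V, R) = -344
W = -10626 (W = -10302 - 324 = -10626)
c = -332905 (c = -10626 - 322279 = -332905)
c/J(878, 14) = -332905/(-344) = -332905*(-1/344) = 332905/344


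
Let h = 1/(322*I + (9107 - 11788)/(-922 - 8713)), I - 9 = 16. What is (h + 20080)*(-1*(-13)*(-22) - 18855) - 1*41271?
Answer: -29815189683377016/77564431 ≈ -3.8439e+8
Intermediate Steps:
I = 25 (I = 9 + 16 = 25)
h = 9635/77564431 (h = 1/(322*25 + (9107 - 11788)/(-922 - 8713)) = 1/(8050 - 2681/(-9635)) = 1/(8050 - 2681*(-1/9635)) = 1/(8050 + 2681/9635) = 1/(77564431/9635) = 9635/77564431 ≈ 0.00012422)
(h + 20080)*(-1*(-13)*(-22) - 18855) - 1*41271 = (9635/77564431 + 20080)*(-1*(-13)*(-22) - 18855) - 1*41271 = 1557493784115*(13*(-22) - 18855)/77564431 - 41271 = 1557493784115*(-286 - 18855)/77564431 - 41271 = (1557493784115/77564431)*(-19141) - 41271 = -29811988521745215/77564431 - 41271 = -29815189683377016/77564431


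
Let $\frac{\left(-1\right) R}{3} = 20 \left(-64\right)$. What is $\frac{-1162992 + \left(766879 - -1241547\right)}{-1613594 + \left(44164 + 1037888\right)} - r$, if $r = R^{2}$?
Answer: $- \frac{3918953280317}{265771} \approx -1.4746 \cdot 10^{7}$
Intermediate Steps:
$R = 3840$ ($R = - 3 \cdot 20 \left(-64\right) = \left(-3\right) \left(-1280\right) = 3840$)
$r = 14745600$ ($r = 3840^{2} = 14745600$)
$\frac{-1162992 + \left(766879 - -1241547\right)}{-1613594 + \left(44164 + 1037888\right)} - r = \frac{-1162992 + \left(766879 - -1241547\right)}{-1613594 + \left(44164 + 1037888\right)} - 14745600 = \frac{-1162992 + \left(766879 + 1241547\right)}{-1613594 + 1082052} - 14745600 = \frac{-1162992 + 2008426}{-531542} - 14745600 = 845434 \left(- \frac{1}{531542}\right) - 14745600 = - \frac{422717}{265771} - 14745600 = - \frac{3918953280317}{265771}$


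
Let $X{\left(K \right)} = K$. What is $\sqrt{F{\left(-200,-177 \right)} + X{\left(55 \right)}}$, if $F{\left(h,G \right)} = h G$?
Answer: $\sqrt{35455} \approx 188.29$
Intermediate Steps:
$F{\left(h,G \right)} = G h$
$\sqrt{F{\left(-200,-177 \right)} + X{\left(55 \right)}} = \sqrt{\left(-177\right) \left(-200\right) + 55} = \sqrt{35400 + 55} = \sqrt{35455}$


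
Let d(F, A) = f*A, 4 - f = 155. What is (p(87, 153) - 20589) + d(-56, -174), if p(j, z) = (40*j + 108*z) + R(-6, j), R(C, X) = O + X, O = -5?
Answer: 25771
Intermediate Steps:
f = -151 (f = 4 - 1*155 = 4 - 155 = -151)
R(C, X) = -5 + X
d(F, A) = -151*A
p(j, z) = -5 + 41*j + 108*z (p(j, z) = (40*j + 108*z) + (-5 + j) = -5 + 41*j + 108*z)
(p(87, 153) - 20589) + d(-56, -174) = ((-5 + 41*87 + 108*153) - 20589) - 151*(-174) = ((-5 + 3567 + 16524) - 20589) + 26274 = (20086 - 20589) + 26274 = -503 + 26274 = 25771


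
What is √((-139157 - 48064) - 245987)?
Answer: 2*I*√108302 ≈ 658.19*I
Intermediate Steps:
√((-139157 - 48064) - 245987) = √(-187221 - 245987) = √(-433208) = 2*I*√108302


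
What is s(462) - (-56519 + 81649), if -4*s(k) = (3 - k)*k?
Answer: 55769/2 ≈ 27885.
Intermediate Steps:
s(k) = -k*(3 - k)/4 (s(k) = -(3 - k)*k/4 = -k*(3 - k)/4)
s(462) - (-56519 + 81649) = (¼)*462*(-3 + 462) - (-56519 + 81649) = (¼)*462*459 - 1*25130 = 106029/2 - 25130 = 55769/2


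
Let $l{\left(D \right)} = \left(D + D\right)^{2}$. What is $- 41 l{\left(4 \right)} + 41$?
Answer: $-2583$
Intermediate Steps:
$l{\left(D \right)} = 4 D^{2}$ ($l{\left(D \right)} = \left(2 D\right)^{2} = 4 D^{2}$)
$- 41 l{\left(4 \right)} + 41 = - 41 \cdot 4 \cdot 4^{2} + 41 = - 41 \cdot 4 \cdot 16 + 41 = \left(-41\right) 64 + 41 = -2624 + 41 = -2583$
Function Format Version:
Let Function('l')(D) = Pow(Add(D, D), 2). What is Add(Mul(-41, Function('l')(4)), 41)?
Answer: -2583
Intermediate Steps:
Function('l')(D) = Mul(4, Pow(D, 2)) (Function('l')(D) = Pow(Mul(2, D), 2) = Mul(4, Pow(D, 2)))
Add(Mul(-41, Function('l')(4)), 41) = Add(Mul(-41, Mul(4, Pow(4, 2))), 41) = Add(Mul(-41, Mul(4, 16)), 41) = Add(Mul(-41, 64), 41) = Add(-2624, 41) = -2583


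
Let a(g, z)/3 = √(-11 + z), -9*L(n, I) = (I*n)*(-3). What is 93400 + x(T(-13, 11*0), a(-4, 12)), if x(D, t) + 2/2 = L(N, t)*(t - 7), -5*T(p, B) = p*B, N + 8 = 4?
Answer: 93415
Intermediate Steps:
N = -4 (N = -8 + 4 = -4)
L(n, I) = I*n/3 (L(n, I) = -I*n*(-3)/9 = -(-1)*I*n/3 = I*n/3)
a(g, z) = 3*√(-11 + z)
T(p, B) = -B*p/5 (T(p, B) = -p*B/5 = -B*p/5)
x(D, t) = -1 - 4*t*(-7 + t)/3 (x(D, t) = -1 + ((⅓)*t*(-4))*(t - 7) = -1 + (-4*t/3)*(-7 + t) = -1 - 4*t*(-7 + t)/3)
93400 + x(T(-13, 11*0), a(-4, 12)) = 93400 + (-1 - 4*(3*√(-11 + 12))²/3 + 28*(3*√(-11 + 12))/3) = 93400 + (-1 - 4*(3*√1)²/3 + 28*(3*√1)/3) = 93400 + (-1 - 4*(3*1)²/3 + 28*(3*1)/3) = 93400 + (-1 - 4/3*3² + (28/3)*3) = 93400 + (-1 - 4/3*9 + 28) = 93400 + (-1 - 12 + 28) = 93400 + 15 = 93415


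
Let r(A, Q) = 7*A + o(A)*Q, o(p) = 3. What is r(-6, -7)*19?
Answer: -1197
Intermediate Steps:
r(A, Q) = 3*Q + 7*A (r(A, Q) = 7*A + 3*Q = 3*Q + 7*A)
r(-6, -7)*19 = (3*(-7) + 7*(-6))*19 = (-21 - 42)*19 = -63*19 = -1197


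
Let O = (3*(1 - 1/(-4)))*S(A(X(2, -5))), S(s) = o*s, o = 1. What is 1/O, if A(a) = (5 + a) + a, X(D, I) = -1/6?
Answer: 2/35 ≈ 0.057143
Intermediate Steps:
X(D, I) = -1/6 (X(D, I) = -1*1/6 = -1/6)
A(a) = 5 + 2*a
S(s) = s (S(s) = 1*s = s)
O = 35/2 (O = (3*(1 - 1/(-4)))*(5 + 2*(-1/6)) = (3*(1 - 1*(-1/4)))*(5 - 1/3) = (3*(1 + 1/4))*(14/3) = (3*(5/4))*(14/3) = (15/4)*(14/3) = 35/2 ≈ 17.500)
1/O = 1/(35/2) = 2/35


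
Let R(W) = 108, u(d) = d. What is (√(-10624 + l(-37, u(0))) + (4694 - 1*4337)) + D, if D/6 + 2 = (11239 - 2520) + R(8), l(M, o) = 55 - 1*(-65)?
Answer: 53307 + 2*I*√2626 ≈ 53307.0 + 102.49*I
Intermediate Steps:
l(M, o) = 120 (l(M, o) = 55 + 65 = 120)
D = 52950 (D = -12 + 6*((11239 - 2520) + 108) = -12 + 6*(8719 + 108) = -12 + 6*8827 = -12 + 52962 = 52950)
(√(-10624 + l(-37, u(0))) + (4694 - 1*4337)) + D = (√(-10624 + 120) + (4694 - 1*4337)) + 52950 = (√(-10504) + (4694 - 4337)) + 52950 = (2*I*√2626 + 357) + 52950 = (357 + 2*I*√2626) + 52950 = 53307 + 2*I*√2626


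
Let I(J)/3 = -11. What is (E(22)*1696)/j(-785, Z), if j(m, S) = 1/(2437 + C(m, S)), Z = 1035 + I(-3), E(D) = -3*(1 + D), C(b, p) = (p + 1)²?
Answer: -118012384704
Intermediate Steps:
C(b, p) = (1 + p)²
E(D) = -3 - 3*D
I(J) = -33 (I(J) = 3*(-11) = -33)
Z = 1002 (Z = 1035 - 33 = 1002)
j(m, S) = 1/(2437 + (1 + S)²)
(E(22)*1696)/j(-785, Z) = ((-3 - 3*22)*1696)/(1/(2437 + (1 + 1002)²)) = ((-3 - 66)*1696)/(1/(2437 + 1003²)) = (-69*1696)/(1/(2437 + 1006009)) = -117024/(1/1008446) = -117024/1/1008446 = -117024*1008446 = -118012384704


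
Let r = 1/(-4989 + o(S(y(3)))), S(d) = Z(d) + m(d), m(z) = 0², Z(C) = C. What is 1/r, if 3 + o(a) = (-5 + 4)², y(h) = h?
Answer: -4991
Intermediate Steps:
m(z) = 0
S(d) = d (S(d) = d + 0 = d)
o(a) = -2 (o(a) = -3 + (-5 + 4)² = -3 + (-1)² = -3 + 1 = -2)
r = -1/4991 (r = 1/(-4989 - 2) = 1/(-4991) = -1/4991 ≈ -0.00020036)
1/r = 1/(-1/4991) = -4991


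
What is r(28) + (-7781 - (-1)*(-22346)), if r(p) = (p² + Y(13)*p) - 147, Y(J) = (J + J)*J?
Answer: -20026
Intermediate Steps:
Y(J) = 2*J² (Y(J) = (2*J)*J = 2*J²)
r(p) = -147 + p² + 338*p (r(p) = (p² + (2*13²)*p) - 147 = (p² + (2*169)*p) - 147 = (p² + 338*p) - 147 = -147 + p² + 338*p)
r(28) + (-7781 - (-1)*(-22346)) = (-147 + 28² + 338*28) + (-7781 - (-1)*(-22346)) = (-147 + 784 + 9464) + (-7781 - 1*22346) = 10101 + (-7781 - 22346) = 10101 - 30127 = -20026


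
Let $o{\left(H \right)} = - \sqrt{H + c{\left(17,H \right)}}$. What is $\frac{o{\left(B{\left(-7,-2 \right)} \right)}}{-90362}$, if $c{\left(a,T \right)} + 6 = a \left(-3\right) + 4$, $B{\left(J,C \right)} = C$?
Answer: $\frac{i \sqrt{55}}{90362} \approx 8.2072 \cdot 10^{-5} i$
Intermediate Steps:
$c{\left(a,T \right)} = -2 - 3 a$ ($c{\left(a,T \right)} = -6 + \left(a \left(-3\right) + 4\right) = -6 - \left(-4 + 3 a\right) = -2 - 3 a$)
$o{\left(H \right)} = - \sqrt{-53 + H}$ ($o{\left(H \right)} = - \sqrt{H - 53} = - \sqrt{-53 + H}$)
$\frac{o{\left(B{\left(-7,-2 \right)} \right)}}{-90362} = \frac{\left(-1\right) \sqrt{-53 - 2}}{-90362} = - \sqrt{-55} \left(- \frac{1}{90362}\right) = - i \sqrt{55} \left(- \frac{1}{90362}\right) = \frac{i \sqrt{55}}{90362}$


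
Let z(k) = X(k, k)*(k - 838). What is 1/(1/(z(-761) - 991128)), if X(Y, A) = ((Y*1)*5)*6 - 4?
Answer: 35520438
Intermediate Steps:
X(Y, A) = -4 + 30*Y (X(Y, A) = (Y*5)*6 - 4 = (5*Y)*6 - 4 = 30*Y - 4 = -4 + 30*Y)
z(k) = (-838 + k)*(-4 + 30*k) (z(k) = (-4 + 30*k)*(k - 838) = (-4 + 30*k)*(-838 + k) = (-838 + k)*(-4 + 30*k))
1/(1/(z(-761) - 991128)) = 1/(1/(2*(-838 - 761)*(-2 + 15*(-761)) - 991128)) = 1/(1/(2*(-1599)*(-2 - 11415) - 991128)) = 1/(1/(2*(-1599)*(-11417) - 991128)) = 1/(1/(36511566 - 991128)) = 1/(1/35520438) = 35520438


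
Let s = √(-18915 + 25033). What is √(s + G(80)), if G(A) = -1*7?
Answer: √(-7 + √6118) ≈ 8.4391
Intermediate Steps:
G(A) = -7
s = √6118 ≈ 78.218
√(s + G(80)) = √(√6118 - 7) = √(-7 + √6118)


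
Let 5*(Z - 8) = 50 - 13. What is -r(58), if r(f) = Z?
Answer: -77/5 ≈ -15.400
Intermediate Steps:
Z = 77/5 (Z = 8 + (50 - 13)/5 = 8 + (⅕)*37 = 8 + 37/5 = 77/5 ≈ 15.400)
r(f) = 77/5
-r(58) = -1*77/5 = -77/5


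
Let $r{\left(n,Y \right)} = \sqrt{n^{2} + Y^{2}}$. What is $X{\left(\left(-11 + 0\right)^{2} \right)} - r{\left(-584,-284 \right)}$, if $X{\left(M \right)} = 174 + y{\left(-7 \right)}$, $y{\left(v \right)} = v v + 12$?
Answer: $235 - 4 \sqrt{26357} \approx -414.39$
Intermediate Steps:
$y{\left(v \right)} = 12 + v^{2}$ ($y{\left(v \right)} = v^{2} + 12 = 12 + v^{2}$)
$r{\left(n,Y \right)} = \sqrt{Y^{2} + n^{2}}$
$X{\left(M \right)} = 235$ ($X{\left(M \right)} = 174 + \left(12 + \left(-7\right)^{2}\right) = 174 + \left(12 + 49\right) = 174 + 61 = 235$)
$X{\left(\left(-11 + 0\right)^{2} \right)} - r{\left(-584,-284 \right)} = 235 - \sqrt{\left(-284\right)^{2} + \left(-584\right)^{2}} = 235 - \sqrt{80656 + 341056} = 235 - \sqrt{421712} = 235 - 4 \sqrt{26357}$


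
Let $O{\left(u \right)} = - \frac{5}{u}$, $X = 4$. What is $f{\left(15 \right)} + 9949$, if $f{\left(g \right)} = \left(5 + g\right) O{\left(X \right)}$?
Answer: $9924$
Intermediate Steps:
$f{\left(g \right)} = - \frac{25}{4} - \frac{5 g}{4}$ ($f{\left(g \right)} = \left(5 + g\right) \left(- \frac{5}{4}\right) = - \frac{25}{4} - \frac{5 g}{4}$)
$f{\left(15 \right)} + 9949 = \left(- \frac{25}{4} - \frac{75}{4}\right) + 9949 = -25 + 9949 = 9924$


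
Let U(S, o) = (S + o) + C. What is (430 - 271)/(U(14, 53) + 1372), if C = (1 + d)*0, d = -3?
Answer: 159/1439 ≈ 0.11049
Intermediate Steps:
C = 0 (C = (1 - 3)*0 = -2*0 = 0)
U(S, o) = S + o (U(S, o) = (S + o) + 0 = S + o)
(430 - 271)/(U(14, 53) + 1372) = (430 - 271)/((14 + 53) + 1372) = 159/(67 + 1372) = 159/1439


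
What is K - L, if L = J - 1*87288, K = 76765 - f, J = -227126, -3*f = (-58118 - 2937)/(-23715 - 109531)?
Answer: 156369172157/399738 ≈ 3.9118e+5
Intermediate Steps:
f = -61055/399738 (f = -(-58118 - 2937)/(3*(-23715 - 109531)) = -(-61055)/(3*(-133246)) = -(-61055)*(-1)/(3*133246) = -⅓*61055/133246 = -61055/399738 ≈ -0.15274)
K = 30685948625/399738 (K = 76765 - 1*(-61055/399738) = 76765 + 61055/399738 = 30685948625/399738 ≈ 76765.)
L = -314414 (L = -227126 - 1*87288 = -227126 - 87288 = -314414)
K - L = 30685948625/399738 - 1*(-314414) = 30685948625/399738 + 314414 = 156369172157/399738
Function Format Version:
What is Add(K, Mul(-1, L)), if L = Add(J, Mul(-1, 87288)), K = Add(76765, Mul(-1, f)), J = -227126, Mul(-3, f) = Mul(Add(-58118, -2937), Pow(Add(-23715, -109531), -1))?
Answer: Rational(156369172157, 399738) ≈ 3.9118e+5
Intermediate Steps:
f = Rational(-61055, 399738) (f = Mul(Rational(-1, 3), Mul(Add(-58118, -2937), Pow(Add(-23715, -109531), -1))) = Mul(Rational(-1, 3), Mul(-61055, Pow(-133246, -1))) = Mul(Rational(-1, 3), Mul(-61055, Rational(-1, 133246))) = Mul(Rational(-1, 3), Rational(61055, 133246)) = Rational(-61055, 399738) ≈ -0.15274)
K = Rational(30685948625, 399738) (K = Add(76765, Mul(-1, Rational(-61055, 399738))) = Add(76765, Rational(61055, 399738)) = Rational(30685948625, 399738) ≈ 76765.)
L = -314414 (L = Add(-227126, Mul(-1, 87288)) = Add(-227126, -87288) = -314414)
Add(K, Mul(-1, L)) = Add(Rational(30685948625, 399738), Mul(-1, -314414)) = Add(Rational(30685948625, 399738), 314414) = Rational(156369172157, 399738)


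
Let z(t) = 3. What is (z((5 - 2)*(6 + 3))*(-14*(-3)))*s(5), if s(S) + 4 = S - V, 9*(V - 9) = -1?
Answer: -994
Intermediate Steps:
V = 80/9 (V = 9 + (⅑)*(-1) = 9 - ⅑ = 80/9 ≈ 8.8889)
s(S) = -116/9 + S (s(S) = -4 + (S - 1*80/9) = -4 + (S - 80/9) = -4 + (-80/9 + S) = -116/9 + S)
(z((5 - 2)*(6 + 3))*(-14*(-3)))*s(5) = (3*(-14*(-3)))*(-116/9 + 5) = (3*42)*(-71/9) = 126*(-71/9) = -994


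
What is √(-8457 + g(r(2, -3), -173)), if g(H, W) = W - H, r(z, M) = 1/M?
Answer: I*√77667/3 ≈ 92.896*I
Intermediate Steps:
√(-8457 + g(r(2, -3), -173)) = √(-8457 + (-173 - 1/(-3))) = √(-8457 + (-173 - 1*(-⅓))) = √(-8457 + (-173 + ⅓)) = √(-8457 - 518/3) = √(-25889/3) = I*√77667/3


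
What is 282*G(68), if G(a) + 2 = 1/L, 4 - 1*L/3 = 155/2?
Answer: -83096/147 ≈ -565.28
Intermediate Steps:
L = -441/2 (L = 12 - 465/2 = -441/2 ≈ -220.50)
G(a) = -884/441 (G(a) = -2 + 1/(-441/2) = -2 - 2/441 = -884/441)
282*G(68) = 282*(-884/441) = -83096/147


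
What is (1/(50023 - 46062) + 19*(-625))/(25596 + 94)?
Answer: -23518437/50879045 ≈ -0.46224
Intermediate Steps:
(1/(50023 - 46062) + 19*(-625))/(25596 + 94) = (1/3961 - 11875)/25690 = (1/3961 - 11875)*(1/25690) = -47036874/3961*1/25690 = -23518437/50879045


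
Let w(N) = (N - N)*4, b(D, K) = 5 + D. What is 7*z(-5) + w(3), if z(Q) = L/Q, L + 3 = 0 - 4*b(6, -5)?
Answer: 329/5 ≈ 65.800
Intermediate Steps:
w(N) = 0 (w(N) = 0*4 = 0)
L = -47 (L = -3 + (0 - 4*(5 + 6)) = -3 + (0 - 4*11) = -3 + (0 - 44) = -3 - 44 = -47)
z(Q) = -47/Q
7*z(-5) + w(3) = 7*(-47/(-5)) + 0 = 7*(-47*(-1/5)) + 0 = 7*(47/5) + 0 = 329/5 + 0 = 329/5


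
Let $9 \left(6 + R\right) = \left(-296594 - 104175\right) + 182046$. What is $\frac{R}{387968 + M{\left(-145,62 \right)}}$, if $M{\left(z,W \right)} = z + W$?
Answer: $- \frac{218777}{3490965} \approx -0.06267$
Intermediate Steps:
$M{\left(z,W \right)} = W + z$
$R = - \frac{218777}{9}$ ($R = -6 + \frac{\left(-296594 - 104175\right) + 182046}{9} = -6 + \frac{-400769 + 182046}{9} = -6 + \frac{1}{9} \left(-218723\right) = -6 - \frac{218723}{9} = - \frac{218777}{9} \approx -24309.0$)
$\frac{R}{387968 + M{\left(-145,62 \right)}} = - \frac{218777}{9 \left(387968 + \left(62 - 145\right)\right)} = - \frac{218777}{9 \left(387968 - 83\right)} = - \frac{218777}{9 \cdot 387885} = \left(- \frac{218777}{9}\right) \frac{1}{387885} = - \frac{218777}{3490965}$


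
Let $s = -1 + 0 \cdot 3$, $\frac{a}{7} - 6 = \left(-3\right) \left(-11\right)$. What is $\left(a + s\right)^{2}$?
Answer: $73984$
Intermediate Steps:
$a = 273$ ($a = 42 + 7 \left(\left(-3\right) \left(-11\right)\right) = 42 + 7 \cdot 33 = 42 + 231 = 273$)
$s = -1$ ($s = -1 + 0 = -1$)
$\left(a + s\right)^{2} = \left(273 - 1\right)^{2} = 272^{2} = 73984$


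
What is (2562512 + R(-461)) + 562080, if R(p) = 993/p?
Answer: 1440435919/461 ≈ 3.1246e+6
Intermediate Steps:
(2562512 + R(-461)) + 562080 = (2562512 + 993/(-461)) + 562080 = (2562512 + 993*(-1/461)) + 562080 = (2562512 - 993/461) + 562080 = 1181317039/461 + 562080 = 1440435919/461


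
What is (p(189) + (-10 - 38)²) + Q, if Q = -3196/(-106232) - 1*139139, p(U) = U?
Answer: -3629043669/26558 ≈ -1.3665e+5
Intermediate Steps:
Q = -3695252763/26558 (Q = -3196*(-1/106232) - 139139 = 799/26558 - 139139 = -3695252763/26558 ≈ -1.3914e+5)
(p(189) + (-10 - 38)²) + Q = (189 + (-10 - 38)²) - 3695252763/26558 = (189 + (-48)²) - 3695252763/26558 = (189 + 2304) - 3695252763/26558 = 2493 - 3695252763/26558 = -3629043669/26558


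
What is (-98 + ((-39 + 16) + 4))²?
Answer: 13689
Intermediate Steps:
(-98 + ((-39 + 16) + 4))² = (-98 + (-23 + 4))² = (-98 - 19)² = (-117)² = 13689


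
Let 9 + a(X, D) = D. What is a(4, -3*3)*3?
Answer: -54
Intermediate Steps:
a(X, D) = -9 + D
a(4, -3*3)*3 = (-9 - 3*3)*3 = (-9 - 9)*3 = -18*3 = -54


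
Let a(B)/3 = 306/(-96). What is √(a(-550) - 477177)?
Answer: I*√7634985/4 ≈ 690.79*I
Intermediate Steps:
a(B) = -153/16 (a(B) = 3*(306/(-96)) = 3*(306*(-1/96)) = 3*(-51/16) = -153/16)
√(a(-550) - 477177) = √(-153/16 - 477177) = √(-7634985/16) = I*√7634985/4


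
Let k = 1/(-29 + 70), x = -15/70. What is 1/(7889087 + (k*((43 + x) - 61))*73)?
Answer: 574/4528317323 ≈ 1.2676e-7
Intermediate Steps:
x = -3/14 (x = -15*1/70 = -3/14 ≈ -0.21429)
k = 1/41 ≈ 0.024390
1/(7889087 + (k*((43 + x) - 61))*73) = 1/(7889087 + (((43 - 3/14) - 61)/41)*73) = 1/(7889087 + ((599/14 - 61)/41)*73) = 1/(7889087 + ((1/41)*(-255/14))*73) = 1/(7889087 - 255/574*73) = 1/(7889087 - 18615/574) = 1/(4528317323/574) = 574/4528317323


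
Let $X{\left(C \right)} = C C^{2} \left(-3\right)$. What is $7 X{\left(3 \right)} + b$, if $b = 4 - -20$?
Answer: $-543$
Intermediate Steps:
$X{\left(C \right)} = - 3 C^{3}$ ($X{\left(C \right)} = C^{3} \left(-3\right) = - 3 C^{3}$)
$b = 24$ ($b = 4 + 20 = 24$)
$7 X{\left(3 \right)} + b = 7 \left(- 3 \cdot 3^{3}\right) + 24 = 7 \left(\left(-3\right) 27\right) + 24 = 7 \left(-81\right) + 24 = -567 + 24 = -543$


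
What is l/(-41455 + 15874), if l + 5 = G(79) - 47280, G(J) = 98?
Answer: 15729/8527 ≈ 1.8446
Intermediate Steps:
l = -47187 (l = -5 + (98 - 47280) = -5 - 47182 = -47187)
l/(-41455 + 15874) = -47187/(-41455 + 15874) = -47187/(-25581) = -47187*(-1/25581) = 15729/8527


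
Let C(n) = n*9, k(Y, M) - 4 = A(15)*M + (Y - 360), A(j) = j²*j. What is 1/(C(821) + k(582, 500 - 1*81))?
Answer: 1/1421740 ≈ 7.0336e-7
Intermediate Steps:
A(j) = j³
k(Y, M) = -356 + Y + 3375*M (k(Y, M) = 4 + (15³*M + (Y - 360)) = 4 + (3375*M + (-360 + Y)) = 4 + (-360 + Y + 3375*M) = -356 + Y + 3375*M)
C(n) = 9*n
1/(C(821) + k(582, 500 - 1*81)) = 1/(9*821 + (-356 + 582 + 3375*(500 - 1*81))) = 1/(7389 + (-356 + 582 + 3375*(500 - 81))) = 1/(7389 + (-356 + 582 + 3375*419)) = 1/(7389 + (-356 + 582 + 1414125)) = 1/(7389 + 1414351) = 1/1421740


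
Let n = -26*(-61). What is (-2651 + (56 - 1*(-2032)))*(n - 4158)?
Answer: 1448036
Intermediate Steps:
n = 1586
(-2651 + (56 - 1*(-2032)))*(n - 4158) = (-2651 + (56 - 1*(-2032)))*(1586 - 4158) = (-2651 + (56 + 2032))*(-2572) = (-2651 + 2088)*(-2572) = -563*(-2572) = 1448036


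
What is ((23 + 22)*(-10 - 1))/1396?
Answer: -495/1396 ≈ -0.35458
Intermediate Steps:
((23 + 22)*(-10 - 1))/1396 = (45*(-11))*(1/1396) = -495*1/1396 = -495/1396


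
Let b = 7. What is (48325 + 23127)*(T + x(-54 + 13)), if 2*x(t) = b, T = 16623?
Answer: 1187996678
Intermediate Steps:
x(t) = 7/2 (x(t) = (½)*7 = 7/2)
(48325 + 23127)*(T + x(-54 + 13)) = (48325 + 23127)*(16623 + 7/2) = 71452*(33253/2) = 1187996678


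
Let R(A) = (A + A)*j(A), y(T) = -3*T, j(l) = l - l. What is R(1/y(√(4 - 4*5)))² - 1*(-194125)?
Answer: 194125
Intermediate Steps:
j(l) = 0
R(A) = 0 (R(A) = (A + A)*0 = (2*A)*0 = 0)
R(1/y(√(4 - 4*5)))² - 1*(-194125) = 0² - 1*(-194125) = 0 + 194125 = 194125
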